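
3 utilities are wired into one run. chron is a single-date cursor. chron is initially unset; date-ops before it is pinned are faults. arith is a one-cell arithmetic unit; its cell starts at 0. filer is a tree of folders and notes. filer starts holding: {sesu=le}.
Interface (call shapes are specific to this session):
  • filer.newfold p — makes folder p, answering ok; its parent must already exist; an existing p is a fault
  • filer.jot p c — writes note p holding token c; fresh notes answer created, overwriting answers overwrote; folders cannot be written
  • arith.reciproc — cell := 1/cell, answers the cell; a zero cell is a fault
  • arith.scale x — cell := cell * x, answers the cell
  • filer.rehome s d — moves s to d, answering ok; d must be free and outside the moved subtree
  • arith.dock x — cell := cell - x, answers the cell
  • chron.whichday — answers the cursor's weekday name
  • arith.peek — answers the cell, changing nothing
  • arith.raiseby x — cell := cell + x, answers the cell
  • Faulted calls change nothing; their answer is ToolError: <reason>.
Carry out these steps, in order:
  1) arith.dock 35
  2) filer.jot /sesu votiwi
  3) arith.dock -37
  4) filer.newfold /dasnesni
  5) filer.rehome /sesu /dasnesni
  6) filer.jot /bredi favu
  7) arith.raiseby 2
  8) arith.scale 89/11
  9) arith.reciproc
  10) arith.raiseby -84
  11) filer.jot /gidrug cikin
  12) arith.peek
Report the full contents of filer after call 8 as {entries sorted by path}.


Act: dock[x: 35]
Obs: -35
Act: jot[p: /sesu; c: votiwi]
Obs: overwrote
Act: dock[x: -37]
Obs: 2
Act: newfold[p: /dasnesni]
Obs: ok
Act: rehome[s: /sesu; d: /dasnesni]
Obs: ToolError: exists
Act: jot[p: /bredi; c: favu]
Obs: created
Act: raiseby[x: 2]
Obs: 4
Act: scale[x: 89/11]
Obs: 356/11
Act: reciproc[]
Obs: 11/356
Act: raiseby[x: -84]
Obs: -29893/356
Act: jot[p: /gidrug; c: cikin]
Obs: created
Act: peek[]
Obs: -29893/356

Answer: {bredi=favu, dasnesni/, sesu=votiwi}


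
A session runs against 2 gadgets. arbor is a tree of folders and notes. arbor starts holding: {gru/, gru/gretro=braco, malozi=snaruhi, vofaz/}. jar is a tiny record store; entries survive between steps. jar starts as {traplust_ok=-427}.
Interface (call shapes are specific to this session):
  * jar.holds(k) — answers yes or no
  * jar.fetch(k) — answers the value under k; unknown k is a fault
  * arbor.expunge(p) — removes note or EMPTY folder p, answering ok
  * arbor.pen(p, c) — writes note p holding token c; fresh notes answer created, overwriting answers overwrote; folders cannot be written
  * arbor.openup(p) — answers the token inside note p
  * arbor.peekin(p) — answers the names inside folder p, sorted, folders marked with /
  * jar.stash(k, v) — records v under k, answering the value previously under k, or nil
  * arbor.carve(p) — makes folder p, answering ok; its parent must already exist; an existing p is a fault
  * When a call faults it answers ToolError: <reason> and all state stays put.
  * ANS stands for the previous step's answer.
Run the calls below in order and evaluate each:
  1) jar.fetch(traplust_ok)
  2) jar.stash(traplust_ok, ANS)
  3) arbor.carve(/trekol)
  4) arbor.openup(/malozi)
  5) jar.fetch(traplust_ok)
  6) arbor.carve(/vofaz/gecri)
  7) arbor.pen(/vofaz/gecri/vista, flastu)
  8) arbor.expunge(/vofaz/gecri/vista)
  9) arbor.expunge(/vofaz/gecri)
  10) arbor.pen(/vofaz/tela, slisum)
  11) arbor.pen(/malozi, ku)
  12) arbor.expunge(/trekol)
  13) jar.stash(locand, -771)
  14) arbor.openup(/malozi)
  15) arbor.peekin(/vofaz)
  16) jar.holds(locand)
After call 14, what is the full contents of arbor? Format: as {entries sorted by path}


Answer: {gru/, gru/gretro=braco, malozi=ku, vofaz/, vofaz/tela=slisum}

Derivation:
% jar.fetch(k='traplust_ok') == -427
% jar.stash(k='traplust_ok', v='ANS') == -427
% arbor.carve(p='/trekol') == ok
% arbor.openup(p='/malozi') == snaruhi
% jar.fetch(k='traplust_ok') == -427
% arbor.carve(p='/vofaz/gecri') == ok
% arbor.pen(p='/vofaz/gecri/vista', c='flastu') == created
% arbor.expunge(p='/vofaz/gecri/vista') == ok
% arbor.expunge(p='/vofaz/gecri') == ok
% arbor.pen(p='/vofaz/tela', c='slisum') == created
% arbor.pen(p='/malozi', c='ku') == overwrote
% arbor.expunge(p='/trekol') == ok
% jar.stash(k='locand', v='-771') == nil
% arbor.openup(p='/malozi') == ku
% arbor.peekin(p='/vofaz') == [tela]
% jar.holds(k='locand') == yes


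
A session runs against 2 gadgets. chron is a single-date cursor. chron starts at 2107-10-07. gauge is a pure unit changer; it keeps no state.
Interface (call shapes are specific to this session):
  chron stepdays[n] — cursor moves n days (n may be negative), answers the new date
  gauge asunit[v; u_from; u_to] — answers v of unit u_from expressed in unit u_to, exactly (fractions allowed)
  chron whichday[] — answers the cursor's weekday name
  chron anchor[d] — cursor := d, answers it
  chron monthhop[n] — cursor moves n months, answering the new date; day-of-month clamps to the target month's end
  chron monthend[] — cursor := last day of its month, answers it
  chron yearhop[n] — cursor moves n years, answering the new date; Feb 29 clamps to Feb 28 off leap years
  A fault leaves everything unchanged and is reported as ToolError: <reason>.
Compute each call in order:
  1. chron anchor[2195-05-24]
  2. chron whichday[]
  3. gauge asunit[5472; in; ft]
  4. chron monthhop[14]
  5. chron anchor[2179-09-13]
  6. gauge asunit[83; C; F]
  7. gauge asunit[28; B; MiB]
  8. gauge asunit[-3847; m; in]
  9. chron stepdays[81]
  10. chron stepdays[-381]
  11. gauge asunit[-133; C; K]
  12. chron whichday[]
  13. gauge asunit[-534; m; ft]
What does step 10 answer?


Answer: 2178-11-17

Derivation:
CALL chron anchor[d=2195-05-24]
RET  2195-05-24
CALL chron whichday[]
RET  Sunday
CALL gauge asunit[v=5472; u_from=in; u_to=ft]
RET  456
CALL chron monthhop[n=14]
RET  2196-07-24
CALL chron anchor[d=2179-09-13]
RET  2179-09-13
CALL gauge asunit[v=83; u_from=C; u_to=F]
RET  907/5
CALL gauge asunit[v=28; u_from=B; u_to=MiB]
RET  7/262144
CALL gauge asunit[v=-3847; u_from=m; u_to=in]
RET  -19235000/127
CALL chron stepdays[n=81]
RET  2179-12-03
CALL chron stepdays[n=-381]
RET  2178-11-17
CALL gauge asunit[v=-133; u_from=C; u_to=K]
RET  2803/20
CALL chron whichday[]
RET  Tuesday
CALL gauge asunit[v=-534; u_from=m; u_to=ft]
RET  -222500/127


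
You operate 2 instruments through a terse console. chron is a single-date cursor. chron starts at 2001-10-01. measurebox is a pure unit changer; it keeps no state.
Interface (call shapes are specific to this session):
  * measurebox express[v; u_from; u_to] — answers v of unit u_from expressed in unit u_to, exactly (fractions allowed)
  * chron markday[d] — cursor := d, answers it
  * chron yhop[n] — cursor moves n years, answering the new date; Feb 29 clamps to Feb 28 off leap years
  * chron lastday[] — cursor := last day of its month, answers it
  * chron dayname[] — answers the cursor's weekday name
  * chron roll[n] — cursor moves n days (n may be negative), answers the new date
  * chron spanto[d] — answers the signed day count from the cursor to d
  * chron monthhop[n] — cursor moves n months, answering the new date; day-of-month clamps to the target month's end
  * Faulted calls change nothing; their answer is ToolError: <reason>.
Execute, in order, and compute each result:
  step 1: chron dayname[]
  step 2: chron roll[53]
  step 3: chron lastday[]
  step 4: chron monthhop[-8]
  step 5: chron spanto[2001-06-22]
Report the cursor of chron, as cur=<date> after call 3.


Answer: cur=2001-11-30

Derivation:
Invoking chron dayname, giving Monday.
I call chron roll on n=53, yielding 2001-11-23.
Then chron lastday, yielding 2001-11-30.
I invoke chron monthhop on n=-8, which returns 2001-03-30.
I invoke chron spanto on d=2001-06-22, and observe 84.


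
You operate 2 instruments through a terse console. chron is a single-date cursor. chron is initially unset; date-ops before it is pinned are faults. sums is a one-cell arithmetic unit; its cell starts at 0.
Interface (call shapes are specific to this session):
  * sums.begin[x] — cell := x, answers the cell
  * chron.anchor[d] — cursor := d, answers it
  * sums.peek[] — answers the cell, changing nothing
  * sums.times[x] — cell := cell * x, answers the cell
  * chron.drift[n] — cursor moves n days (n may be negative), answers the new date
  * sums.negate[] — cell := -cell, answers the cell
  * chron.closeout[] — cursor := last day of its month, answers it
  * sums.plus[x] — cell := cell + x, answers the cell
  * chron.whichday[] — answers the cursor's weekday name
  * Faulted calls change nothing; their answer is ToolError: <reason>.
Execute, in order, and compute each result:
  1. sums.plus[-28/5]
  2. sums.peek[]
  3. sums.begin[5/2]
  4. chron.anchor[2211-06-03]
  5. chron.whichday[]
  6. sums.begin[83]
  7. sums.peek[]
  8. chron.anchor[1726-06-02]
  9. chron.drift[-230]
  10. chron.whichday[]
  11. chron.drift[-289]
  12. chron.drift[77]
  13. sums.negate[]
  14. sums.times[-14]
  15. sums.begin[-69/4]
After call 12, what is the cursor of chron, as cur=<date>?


Answer: cur=1725-03-17

Derivation:
Step: sums.plus[x=-28/5]
Result: -28/5
Step: sums.peek[]
Result: -28/5
Step: sums.begin[x=5/2]
Result: 5/2
Step: chron.anchor[d=2211-06-03]
Result: 2211-06-03
Step: chron.whichday[]
Result: Monday
Step: sums.begin[x=83]
Result: 83
Step: sums.peek[]
Result: 83
Step: chron.anchor[d=1726-06-02]
Result: 1726-06-02
Step: chron.drift[n=-230]
Result: 1725-10-15
Step: chron.whichday[]
Result: Monday
Step: chron.drift[n=-289]
Result: 1724-12-30
Step: chron.drift[n=77]
Result: 1725-03-17
Step: sums.negate[]
Result: -83
Step: sums.times[x=-14]
Result: 1162
Step: sums.begin[x=-69/4]
Result: -69/4


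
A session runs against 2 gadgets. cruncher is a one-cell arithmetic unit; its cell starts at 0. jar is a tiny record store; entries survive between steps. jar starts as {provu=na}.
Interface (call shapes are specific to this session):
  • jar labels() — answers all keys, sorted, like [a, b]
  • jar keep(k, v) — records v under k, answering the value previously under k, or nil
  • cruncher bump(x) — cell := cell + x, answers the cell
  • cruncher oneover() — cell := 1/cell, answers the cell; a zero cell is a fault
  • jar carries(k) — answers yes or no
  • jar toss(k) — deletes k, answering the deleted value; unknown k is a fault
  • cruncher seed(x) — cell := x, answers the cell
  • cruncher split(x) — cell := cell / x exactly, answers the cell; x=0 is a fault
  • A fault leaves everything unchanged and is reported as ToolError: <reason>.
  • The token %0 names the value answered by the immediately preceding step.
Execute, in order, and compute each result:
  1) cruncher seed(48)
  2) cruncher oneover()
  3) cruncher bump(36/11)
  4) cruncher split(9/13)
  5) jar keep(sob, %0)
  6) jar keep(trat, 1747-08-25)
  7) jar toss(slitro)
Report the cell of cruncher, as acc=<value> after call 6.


% cruncher seed(48) ~> 48
% cruncher oneover() ~> 1/48
% cruncher bump(36/11) ~> 1739/528
% cruncher split(9/13) ~> 22607/4752
% jar keep(sob, %0) ~> nil
% jar keep(trat, 1747-08-25) ~> nil
% jar toss(slitro) ~> ToolError: no such key slitro

Answer: acc=22607/4752


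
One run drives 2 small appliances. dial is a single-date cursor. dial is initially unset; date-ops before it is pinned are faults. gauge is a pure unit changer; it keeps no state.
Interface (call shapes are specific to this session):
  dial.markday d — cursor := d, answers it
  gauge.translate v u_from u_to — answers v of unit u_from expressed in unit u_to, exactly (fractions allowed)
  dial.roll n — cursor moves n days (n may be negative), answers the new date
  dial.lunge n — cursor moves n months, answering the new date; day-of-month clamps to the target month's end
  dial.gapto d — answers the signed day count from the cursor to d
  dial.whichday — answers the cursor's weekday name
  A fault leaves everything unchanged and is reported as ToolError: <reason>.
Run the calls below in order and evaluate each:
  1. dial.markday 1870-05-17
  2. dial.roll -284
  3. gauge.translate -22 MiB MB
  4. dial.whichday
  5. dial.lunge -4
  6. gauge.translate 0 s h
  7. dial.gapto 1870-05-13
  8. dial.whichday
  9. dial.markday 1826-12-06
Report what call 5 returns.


Answer: 1869-04-06

Derivation:
Do: markday[d→1870-05-17]
See: 1870-05-17
Do: roll[n→-284]
See: 1869-08-06
Do: translate[v→-22; u_from→MiB; u_to→MB]
See: -360448/15625
Do: whichday[]
See: Friday
Do: lunge[n→-4]
See: 1869-04-06
Do: translate[v→0; u_from→s; u_to→h]
See: 0
Do: gapto[d→1870-05-13]
See: 402
Do: whichday[]
See: Tuesday
Do: markday[d→1826-12-06]
See: 1826-12-06


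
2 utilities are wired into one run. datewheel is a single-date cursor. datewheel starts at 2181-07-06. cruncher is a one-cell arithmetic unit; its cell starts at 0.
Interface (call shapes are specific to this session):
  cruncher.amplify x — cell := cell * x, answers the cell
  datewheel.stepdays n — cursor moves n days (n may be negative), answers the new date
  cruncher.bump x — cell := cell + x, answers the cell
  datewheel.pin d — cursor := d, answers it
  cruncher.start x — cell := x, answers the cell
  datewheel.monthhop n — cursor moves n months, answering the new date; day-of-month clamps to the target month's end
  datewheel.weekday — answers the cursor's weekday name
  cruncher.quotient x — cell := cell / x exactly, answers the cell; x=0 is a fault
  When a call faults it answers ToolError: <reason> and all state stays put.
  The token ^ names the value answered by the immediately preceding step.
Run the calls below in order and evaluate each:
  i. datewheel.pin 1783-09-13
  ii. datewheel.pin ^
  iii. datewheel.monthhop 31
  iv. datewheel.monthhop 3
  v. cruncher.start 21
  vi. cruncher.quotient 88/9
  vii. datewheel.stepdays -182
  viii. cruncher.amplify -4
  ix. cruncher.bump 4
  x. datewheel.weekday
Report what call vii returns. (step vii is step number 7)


~$ pin d=1783-09-13
= 1783-09-13
~$ pin d=^
= 1783-09-13
~$ monthhop n=31
= 1786-04-13
~$ monthhop n=3
= 1786-07-13
~$ start x=21
= 21
~$ quotient x=88/9
= 189/88
~$ stepdays n=-182
= 1786-01-12
~$ amplify x=-4
= -189/22
~$ bump x=4
= -101/22
~$ weekday
= Thursday

Answer: 1786-01-12


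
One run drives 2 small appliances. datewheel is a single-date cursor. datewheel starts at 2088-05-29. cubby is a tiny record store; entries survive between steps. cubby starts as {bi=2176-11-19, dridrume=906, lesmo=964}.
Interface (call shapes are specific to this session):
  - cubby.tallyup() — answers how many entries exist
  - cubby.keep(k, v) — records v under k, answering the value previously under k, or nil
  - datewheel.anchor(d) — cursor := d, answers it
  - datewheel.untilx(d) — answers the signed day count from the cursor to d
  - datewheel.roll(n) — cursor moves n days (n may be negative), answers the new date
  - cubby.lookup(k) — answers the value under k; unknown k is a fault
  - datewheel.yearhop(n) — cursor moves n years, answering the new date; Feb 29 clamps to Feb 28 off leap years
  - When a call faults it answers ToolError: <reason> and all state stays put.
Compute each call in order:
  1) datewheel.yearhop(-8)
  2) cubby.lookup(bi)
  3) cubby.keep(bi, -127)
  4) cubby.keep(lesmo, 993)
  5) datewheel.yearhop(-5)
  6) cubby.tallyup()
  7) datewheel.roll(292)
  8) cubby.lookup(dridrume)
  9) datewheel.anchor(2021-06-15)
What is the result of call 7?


% 1. yearhop(n=-8) : 2080-05-29
% 2. lookup(k=bi) : 2176-11-19
% 3. keep(k=bi, v=-127) : 2176-11-19
% 4. keep(k=lesmo, v=993) : 964
% 5. yearhop(n=-5) : 2075-05-29
% 6. tallyup() : 3
% 7. roll(n=292) : 2076-03-16
% 8. lookup(k=dridrume) : 906
% 9. anchor(d=2021-06-15) : 2021-06-15

Answer: 2076-03-16


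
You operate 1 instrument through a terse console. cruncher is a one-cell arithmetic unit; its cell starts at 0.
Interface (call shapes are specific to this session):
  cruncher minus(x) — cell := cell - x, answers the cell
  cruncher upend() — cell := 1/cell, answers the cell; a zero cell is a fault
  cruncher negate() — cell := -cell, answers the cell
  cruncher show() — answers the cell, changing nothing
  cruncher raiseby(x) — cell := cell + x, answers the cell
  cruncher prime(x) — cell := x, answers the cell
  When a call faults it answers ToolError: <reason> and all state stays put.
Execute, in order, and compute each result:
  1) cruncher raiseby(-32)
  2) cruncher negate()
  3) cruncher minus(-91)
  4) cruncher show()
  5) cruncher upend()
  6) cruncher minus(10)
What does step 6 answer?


Answer: -1229/123

Derivation:
Now I run cruncher raiseby(x='-32'): -32.
I try cruncher negate, — result: 32.
Next I call cruncher minus(x='-91'), and see 123.
I call cruncher show, and see 123.
Invoking cruncher upend(), and observe 1/123.
I use cruncher minus(x='10'), and see -1229/123.


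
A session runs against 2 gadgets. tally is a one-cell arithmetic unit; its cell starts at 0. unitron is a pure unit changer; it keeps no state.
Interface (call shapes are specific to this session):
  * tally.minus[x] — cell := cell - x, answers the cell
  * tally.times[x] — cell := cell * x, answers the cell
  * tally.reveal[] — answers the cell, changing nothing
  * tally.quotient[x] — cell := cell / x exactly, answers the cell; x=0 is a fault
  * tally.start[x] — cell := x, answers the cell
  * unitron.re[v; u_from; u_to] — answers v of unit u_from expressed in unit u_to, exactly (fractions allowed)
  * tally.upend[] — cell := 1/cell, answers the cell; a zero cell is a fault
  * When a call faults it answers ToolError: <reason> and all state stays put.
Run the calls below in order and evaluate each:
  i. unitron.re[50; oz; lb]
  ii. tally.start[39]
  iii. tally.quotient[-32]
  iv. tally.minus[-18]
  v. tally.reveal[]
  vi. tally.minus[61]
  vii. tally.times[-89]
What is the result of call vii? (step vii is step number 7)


$ re 50 oz lb
  25/8
$ start 39
  39
$ quotient -32
  -39/32
$ minus -18
  537/32
$ reveal
  537/32
$ minus 61
  -1415/32
$ times -89
  125935/32

Answer: 125935/32


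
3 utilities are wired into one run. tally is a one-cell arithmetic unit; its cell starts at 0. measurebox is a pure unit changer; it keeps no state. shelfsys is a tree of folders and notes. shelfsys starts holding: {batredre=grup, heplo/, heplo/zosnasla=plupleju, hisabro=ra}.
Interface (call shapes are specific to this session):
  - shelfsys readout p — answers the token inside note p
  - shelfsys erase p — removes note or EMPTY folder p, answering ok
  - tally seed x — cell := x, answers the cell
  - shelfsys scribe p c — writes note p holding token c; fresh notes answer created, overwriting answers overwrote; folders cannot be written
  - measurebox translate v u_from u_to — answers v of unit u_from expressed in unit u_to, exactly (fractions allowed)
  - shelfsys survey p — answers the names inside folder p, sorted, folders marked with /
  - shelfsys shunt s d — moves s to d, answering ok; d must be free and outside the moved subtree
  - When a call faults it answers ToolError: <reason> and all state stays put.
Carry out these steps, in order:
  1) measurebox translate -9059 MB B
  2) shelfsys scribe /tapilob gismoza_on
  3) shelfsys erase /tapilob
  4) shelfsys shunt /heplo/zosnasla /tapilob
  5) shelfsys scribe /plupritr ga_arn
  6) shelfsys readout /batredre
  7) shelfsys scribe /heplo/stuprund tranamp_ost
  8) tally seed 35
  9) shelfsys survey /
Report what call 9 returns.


Answer: [batredre, heplo/, hisabro, plupritr, tapilob]

Derivation:
% 1. measurebox translate(v='-9059', u_from='MB', u_to='B') ~> -9059000000
% 2. shelfsys scribe(p='/tapilob', c='gismoza_on') ~> created
% 3. shelfsys erase(p='/tapilob') ~> ok
% 4. shelfsys shunt(s='/heplo/zosnasla', d='/tapilob') ~> ok
% 5. shelfsys scribe(p='/plupritr', c='ga_arn') ~> created
% 6. shelfsys readout(p='/batredre') ~> grup
% 7. shelfsys scribe(p='/heplo/stuprund', c='tranamp_ost') ~> created
% 8. tally seed(x='35') ~> 35
% 9. shelfsys survey(p='/') ~> [batredre, heplo/, hisabro, plupritr, tapilob]


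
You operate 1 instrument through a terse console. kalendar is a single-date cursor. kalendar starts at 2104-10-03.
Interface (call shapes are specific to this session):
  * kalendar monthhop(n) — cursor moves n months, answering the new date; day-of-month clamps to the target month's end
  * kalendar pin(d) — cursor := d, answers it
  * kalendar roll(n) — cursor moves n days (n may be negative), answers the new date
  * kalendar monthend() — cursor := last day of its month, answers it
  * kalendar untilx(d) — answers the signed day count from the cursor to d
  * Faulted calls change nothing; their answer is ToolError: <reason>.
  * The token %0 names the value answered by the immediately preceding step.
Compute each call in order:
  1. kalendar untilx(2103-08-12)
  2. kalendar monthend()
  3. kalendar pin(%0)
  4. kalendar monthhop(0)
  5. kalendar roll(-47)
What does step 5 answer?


Answer: 2104-09-14

Derivation:
[in] kalendar untilx d→2103-08-12
  -418
[in] kalendar monthend
  2104-10-31
[in] kalendar pin d→%0
  2104-10-31
[in] kalendar monthhop n→0
  2104-10-31
[in] kalendar roll n→-47
  2104-09-14


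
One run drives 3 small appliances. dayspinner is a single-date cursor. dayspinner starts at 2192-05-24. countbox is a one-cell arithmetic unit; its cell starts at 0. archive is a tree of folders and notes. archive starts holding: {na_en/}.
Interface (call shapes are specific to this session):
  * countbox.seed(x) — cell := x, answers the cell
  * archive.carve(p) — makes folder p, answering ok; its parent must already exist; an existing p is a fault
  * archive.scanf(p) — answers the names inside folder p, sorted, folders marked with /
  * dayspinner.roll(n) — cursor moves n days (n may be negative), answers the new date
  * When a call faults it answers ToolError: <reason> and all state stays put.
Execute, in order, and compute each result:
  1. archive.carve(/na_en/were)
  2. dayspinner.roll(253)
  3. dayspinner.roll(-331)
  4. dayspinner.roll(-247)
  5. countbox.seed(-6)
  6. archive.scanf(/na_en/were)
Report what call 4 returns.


Answer: 2191-07-04

Derivation:
~$ archive.carve p='/na_en/were'
[out] ok
~$ dayspinner.roll n='253'
[out] 2193-02-01
~$ dayspinner.roll n='-331'
[out] 2192-03-07
~$ dayspinner.roll n='-247'
[out] 2191-07-04
~$ countbox.seed x='-6'
[out] -6
~$ archive.scanf p='/na_en/were'
[out] []


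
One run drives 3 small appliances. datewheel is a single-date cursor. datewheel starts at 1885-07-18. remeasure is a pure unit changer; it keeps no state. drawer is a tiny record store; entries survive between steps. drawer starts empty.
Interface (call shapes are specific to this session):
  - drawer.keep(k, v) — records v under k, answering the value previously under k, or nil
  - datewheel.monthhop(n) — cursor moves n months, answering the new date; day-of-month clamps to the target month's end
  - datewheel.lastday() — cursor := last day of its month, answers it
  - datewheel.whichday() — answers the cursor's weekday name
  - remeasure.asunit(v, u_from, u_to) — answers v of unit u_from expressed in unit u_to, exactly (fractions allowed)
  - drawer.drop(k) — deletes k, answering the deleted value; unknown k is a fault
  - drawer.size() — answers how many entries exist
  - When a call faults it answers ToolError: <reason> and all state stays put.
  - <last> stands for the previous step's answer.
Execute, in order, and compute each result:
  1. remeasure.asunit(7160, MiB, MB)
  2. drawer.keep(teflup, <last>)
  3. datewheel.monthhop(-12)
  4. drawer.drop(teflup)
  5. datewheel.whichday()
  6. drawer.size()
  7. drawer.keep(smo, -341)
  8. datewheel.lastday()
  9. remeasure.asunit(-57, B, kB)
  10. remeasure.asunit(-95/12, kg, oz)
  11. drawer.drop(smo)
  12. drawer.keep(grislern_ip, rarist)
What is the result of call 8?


Answer: 1884-07-31

Derivation:
Using remeasure.asunit(v='7160', u_from='MiB', u_to='MB'), and get 23461888/3125.
Calling drawer.keep(k='teflup', v='<last>'), and observe nil.
Then datewheel.monthhop(n='-12'), which returns 1884-07-18.
I call drawer.drop(k='teflup'), and observe 23461888/3125.
I try datewheel.whichday, and observe Friday.
I run drawer.size(), which returns 0.
Calling drawer.keep(k='smo', v='-341'), giving nil.
I invoke datewheel.lastday(), which returns 1884-07-31.
I use remeasure.asunit(v='-57', u_from='B', u_to='kB'), and see -57/1000.
Now I run remeasure.asunit(v='-95/12', u_from='kg', u_to='oz'), → -38000000000/136077711.
Calling drawer.drop(k='smo'), which returns -341.
Calling drawer.keep(k='grislern_ip', v='rarist'), and get nil.


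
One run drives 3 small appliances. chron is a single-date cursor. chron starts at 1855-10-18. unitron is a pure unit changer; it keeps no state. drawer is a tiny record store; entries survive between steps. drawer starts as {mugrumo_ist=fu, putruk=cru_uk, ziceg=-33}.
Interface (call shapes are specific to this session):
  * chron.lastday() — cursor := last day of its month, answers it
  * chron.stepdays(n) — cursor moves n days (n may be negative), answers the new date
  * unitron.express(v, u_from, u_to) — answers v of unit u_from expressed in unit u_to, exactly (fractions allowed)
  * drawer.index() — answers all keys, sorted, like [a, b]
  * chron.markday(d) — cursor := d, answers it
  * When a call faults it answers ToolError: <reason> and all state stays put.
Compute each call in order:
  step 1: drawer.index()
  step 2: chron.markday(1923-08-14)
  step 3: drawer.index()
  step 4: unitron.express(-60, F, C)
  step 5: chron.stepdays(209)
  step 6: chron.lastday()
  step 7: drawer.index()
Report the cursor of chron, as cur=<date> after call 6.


% drawer.index
= [mugrumo_ist, putruk, ziceg]
% chron.markday d=1923-08-14
= 1923-08-14
% drawer.index
= [mugrumo_ist, putruk, ziceg]
% unitron.express v=-60 u_from=F u_to=C
= -460/9
% chron.stepdays n=209
= 1924-03-10
% chron.lastday
= 1924-03-31
% drawer.index
= [mugrumo_ist, putruk, ziceg]

Answer: cur=1924-03-31


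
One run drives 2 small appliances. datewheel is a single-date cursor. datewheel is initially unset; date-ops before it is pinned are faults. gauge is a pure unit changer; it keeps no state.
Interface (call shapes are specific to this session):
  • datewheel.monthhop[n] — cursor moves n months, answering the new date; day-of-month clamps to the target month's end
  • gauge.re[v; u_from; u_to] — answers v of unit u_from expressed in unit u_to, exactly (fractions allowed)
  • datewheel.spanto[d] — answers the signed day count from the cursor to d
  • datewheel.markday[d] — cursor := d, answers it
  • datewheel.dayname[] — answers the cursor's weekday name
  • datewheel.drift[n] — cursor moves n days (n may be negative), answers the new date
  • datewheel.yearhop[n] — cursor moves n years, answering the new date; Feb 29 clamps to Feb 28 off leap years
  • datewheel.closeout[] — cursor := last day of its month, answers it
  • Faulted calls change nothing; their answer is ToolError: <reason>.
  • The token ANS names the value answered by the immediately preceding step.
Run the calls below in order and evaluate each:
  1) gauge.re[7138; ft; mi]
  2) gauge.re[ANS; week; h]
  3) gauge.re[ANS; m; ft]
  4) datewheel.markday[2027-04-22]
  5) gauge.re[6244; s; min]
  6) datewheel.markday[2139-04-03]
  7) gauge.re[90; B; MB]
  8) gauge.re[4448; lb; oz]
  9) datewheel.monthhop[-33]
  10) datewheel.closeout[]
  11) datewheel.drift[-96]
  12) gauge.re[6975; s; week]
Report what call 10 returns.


Answer: 2136-07-31

Derivation:
% gauge.re v=7138 u_from=ft u_to=mi
[out] 3569/2640
% gauge.re v=ANS u_from=week u_to=h
[out] 24983/110
% gauge.re v=ANS u_from=m u_to=ft
[out] 3122875/4191
% datewheel.markday d=2027-04-22
[out] 2027-04-22
% gauge.re v=6244 u_from=s u_to=min
[out] 1561/15
% datewheel.markday d=2139-04-03
[out] 2139-04-03
% gauge.re v=90 u_from=B u_to=MB
[out] 9/100000
% gauge.re v=4448 u_from=lb u_to=oz
[out] 71168
% datewheel.monthhop n=-33
[out] 2136-07-03
% datewheel.closeout
[out] 2136-07-31
% datewheel.drift n=-96
[out] 2136-04-26
% gauge.re v=6975 u_from=s u_to=week
[out] 31/2688


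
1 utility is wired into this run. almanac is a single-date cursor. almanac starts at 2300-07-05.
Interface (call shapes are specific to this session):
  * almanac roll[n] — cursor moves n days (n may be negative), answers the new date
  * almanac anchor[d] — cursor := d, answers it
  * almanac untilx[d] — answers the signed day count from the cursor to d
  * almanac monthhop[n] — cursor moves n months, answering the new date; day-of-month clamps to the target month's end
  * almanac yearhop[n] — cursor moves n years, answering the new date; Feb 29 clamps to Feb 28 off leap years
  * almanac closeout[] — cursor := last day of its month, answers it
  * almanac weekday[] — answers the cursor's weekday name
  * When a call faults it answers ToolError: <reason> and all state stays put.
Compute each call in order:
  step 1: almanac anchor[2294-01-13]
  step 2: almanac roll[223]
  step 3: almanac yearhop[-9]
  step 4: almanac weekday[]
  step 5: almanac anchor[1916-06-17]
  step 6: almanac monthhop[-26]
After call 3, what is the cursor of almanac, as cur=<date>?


I use almanac anchor using d→2294-01-13, → 2294-01-13.
I run almanac roll using n→223, and see 2294-08-24.
Next I call almanac yearhop using n→-9, yielding 2285-08-24.
Calling almanac weekday, → Monday.
Next I call almanac anchor using d→1916-06-17, yielding 1916-06-17.
I call almanac monthhop using n→-26: 1914-04-17.

Answer: cur=2285-08-24


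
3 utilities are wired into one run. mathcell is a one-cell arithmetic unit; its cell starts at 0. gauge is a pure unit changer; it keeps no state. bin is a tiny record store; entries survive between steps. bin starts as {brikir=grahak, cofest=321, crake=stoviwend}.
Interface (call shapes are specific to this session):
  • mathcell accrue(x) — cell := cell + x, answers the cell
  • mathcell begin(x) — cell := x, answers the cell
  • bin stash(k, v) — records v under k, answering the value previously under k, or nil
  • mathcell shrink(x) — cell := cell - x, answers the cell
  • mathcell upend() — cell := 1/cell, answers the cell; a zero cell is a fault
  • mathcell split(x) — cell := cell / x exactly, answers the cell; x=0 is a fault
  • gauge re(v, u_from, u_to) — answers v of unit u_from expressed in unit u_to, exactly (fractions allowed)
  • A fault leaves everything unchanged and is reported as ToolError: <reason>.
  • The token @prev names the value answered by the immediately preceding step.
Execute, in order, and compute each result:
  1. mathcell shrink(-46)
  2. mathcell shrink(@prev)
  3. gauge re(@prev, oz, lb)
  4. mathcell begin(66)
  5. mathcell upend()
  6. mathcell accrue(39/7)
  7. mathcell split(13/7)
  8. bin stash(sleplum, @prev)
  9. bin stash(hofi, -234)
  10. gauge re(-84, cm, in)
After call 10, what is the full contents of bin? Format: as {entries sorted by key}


==> mathcell shrink(x='-46')
<== 46
==> mathcell shrink(x='@prev')
<== 0
==> gauge re(v='@prev', u_from='oz', u_to='lb')
<== 0
==> mathcell begin(x='66')
<== 66
==> mathcell upend()
<== 1/66
==> mathcell accrue(x='39/7')
<== 2581/462
==> mathcell split(x='13/7')
<== 2581/858
==> bin stash(k='sleplum', v='@prev')
<== nil
==> bin stash(k='hofi', v='-234')
<== nil
==> gauge re(v='-84', u_from='cm', u_to='in')
<== -4200/127

Answer: {brikir=grahak, cofest=321, crake=stoviwend, hofi=-234, sleplum=2581/858}


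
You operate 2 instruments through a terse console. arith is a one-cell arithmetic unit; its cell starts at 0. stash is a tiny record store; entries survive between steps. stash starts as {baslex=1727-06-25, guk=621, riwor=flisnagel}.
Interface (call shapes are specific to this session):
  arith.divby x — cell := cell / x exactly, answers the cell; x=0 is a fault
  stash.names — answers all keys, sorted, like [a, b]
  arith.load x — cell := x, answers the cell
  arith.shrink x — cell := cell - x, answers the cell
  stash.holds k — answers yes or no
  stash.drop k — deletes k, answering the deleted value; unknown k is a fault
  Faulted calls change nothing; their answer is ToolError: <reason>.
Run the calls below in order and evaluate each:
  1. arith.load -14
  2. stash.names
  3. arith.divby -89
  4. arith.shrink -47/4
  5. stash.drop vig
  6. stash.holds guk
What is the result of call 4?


// arith.load(x=-14) ~> -14
// stash.names() ~> [baslex, guk, riwor]
// arith.divby(x=-89) ~> 14/89
// arith.shrink(x=-47/4) ~> 4239/356
// stash.drop(k=vig) ~> ToolError: no such key vig
// stash.holds(k=guk) ~> yes

Answer: 4239/356


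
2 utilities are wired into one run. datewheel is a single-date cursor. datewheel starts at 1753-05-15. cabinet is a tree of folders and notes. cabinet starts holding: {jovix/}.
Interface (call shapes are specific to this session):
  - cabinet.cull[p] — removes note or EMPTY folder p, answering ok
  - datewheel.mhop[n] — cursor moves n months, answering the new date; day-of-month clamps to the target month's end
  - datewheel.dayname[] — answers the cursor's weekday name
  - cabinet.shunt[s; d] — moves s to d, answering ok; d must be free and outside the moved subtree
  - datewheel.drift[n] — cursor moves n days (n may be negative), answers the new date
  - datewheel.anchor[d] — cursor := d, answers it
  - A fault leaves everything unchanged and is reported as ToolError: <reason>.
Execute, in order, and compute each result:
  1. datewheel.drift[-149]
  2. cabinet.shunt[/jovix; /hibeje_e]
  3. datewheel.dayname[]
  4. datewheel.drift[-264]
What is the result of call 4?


Answer: 1752-03-28

Derivation:
CALL datewheel.drift[n='-149']
RET  1752-12-17
CALL cabinet.shunt[s='/jovix'; d='/hibeje_e']
RET  ok
CALL datewheel.dayname[]
RET  Sunday
CALL datewheel.drift[n='-264']
RET  1752-03-28


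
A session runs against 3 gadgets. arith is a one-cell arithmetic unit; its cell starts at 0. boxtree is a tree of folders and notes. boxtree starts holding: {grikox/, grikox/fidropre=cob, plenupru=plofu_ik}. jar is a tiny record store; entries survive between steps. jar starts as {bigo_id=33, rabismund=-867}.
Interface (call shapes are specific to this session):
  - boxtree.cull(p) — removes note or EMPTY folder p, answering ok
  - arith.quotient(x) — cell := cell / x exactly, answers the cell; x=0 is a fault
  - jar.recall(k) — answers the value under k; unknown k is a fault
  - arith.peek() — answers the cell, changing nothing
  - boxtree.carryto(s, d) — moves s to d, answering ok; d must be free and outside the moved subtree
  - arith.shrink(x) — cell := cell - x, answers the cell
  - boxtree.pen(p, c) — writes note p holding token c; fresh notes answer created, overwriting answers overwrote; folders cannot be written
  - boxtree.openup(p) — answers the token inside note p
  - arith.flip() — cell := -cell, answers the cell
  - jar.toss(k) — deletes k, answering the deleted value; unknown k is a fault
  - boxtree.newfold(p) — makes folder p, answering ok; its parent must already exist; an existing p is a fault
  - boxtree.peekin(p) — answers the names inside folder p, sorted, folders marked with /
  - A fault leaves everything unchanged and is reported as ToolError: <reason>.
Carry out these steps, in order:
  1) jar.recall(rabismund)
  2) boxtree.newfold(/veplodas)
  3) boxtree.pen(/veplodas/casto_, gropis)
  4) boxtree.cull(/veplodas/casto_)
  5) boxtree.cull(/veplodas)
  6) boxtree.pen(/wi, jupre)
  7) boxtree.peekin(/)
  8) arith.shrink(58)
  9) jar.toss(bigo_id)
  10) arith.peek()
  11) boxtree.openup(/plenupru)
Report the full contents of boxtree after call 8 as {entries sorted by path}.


! 1. recall(k='rabismund') == -867
! 2. newfold(p='/veplodas') == ok
! 3. pen(p='/veplodas/casto_', c='gropis') == created
! 4. cull(p='/veplodas/casto_') == ok
! 5. cull(p='/veplodas') == ok
! 6. pen(p='/wi', c='jupre') == created
! 7. peekin(p='/') == [grikox/, plenupru, wi]
! 8. shrink(x='58') == -58
! 9. toss(k='bigo_id') == 33
! 10. peek() == -58
! 11. openup(p='/plenupru') == plofu_ik

Answer: {grikox/, grikox/fidropre=cob, plenupru=plofu_ik, wi=jupre}


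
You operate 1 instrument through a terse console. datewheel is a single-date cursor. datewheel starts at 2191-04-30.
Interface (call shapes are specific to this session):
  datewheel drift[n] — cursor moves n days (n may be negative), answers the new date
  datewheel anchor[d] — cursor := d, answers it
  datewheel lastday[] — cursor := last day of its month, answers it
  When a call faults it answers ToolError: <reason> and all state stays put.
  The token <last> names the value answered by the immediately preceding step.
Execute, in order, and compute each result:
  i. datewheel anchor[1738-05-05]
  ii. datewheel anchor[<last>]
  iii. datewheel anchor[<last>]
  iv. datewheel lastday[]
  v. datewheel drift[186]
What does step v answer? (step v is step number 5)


% 1. datewheel anchor(d='1738-05-05') -> 1738-05-05
% 2. datewheel anchor(d='<last>') -> 1738-05-05
% 3. datewheel anchor(d='<last>') -> 1738-05-05
% 4. datewheel lastday() -> 1738-05-31
% 5. datewheel drift(n='186') -> 1738-12-03

Answer: 1738-12-03


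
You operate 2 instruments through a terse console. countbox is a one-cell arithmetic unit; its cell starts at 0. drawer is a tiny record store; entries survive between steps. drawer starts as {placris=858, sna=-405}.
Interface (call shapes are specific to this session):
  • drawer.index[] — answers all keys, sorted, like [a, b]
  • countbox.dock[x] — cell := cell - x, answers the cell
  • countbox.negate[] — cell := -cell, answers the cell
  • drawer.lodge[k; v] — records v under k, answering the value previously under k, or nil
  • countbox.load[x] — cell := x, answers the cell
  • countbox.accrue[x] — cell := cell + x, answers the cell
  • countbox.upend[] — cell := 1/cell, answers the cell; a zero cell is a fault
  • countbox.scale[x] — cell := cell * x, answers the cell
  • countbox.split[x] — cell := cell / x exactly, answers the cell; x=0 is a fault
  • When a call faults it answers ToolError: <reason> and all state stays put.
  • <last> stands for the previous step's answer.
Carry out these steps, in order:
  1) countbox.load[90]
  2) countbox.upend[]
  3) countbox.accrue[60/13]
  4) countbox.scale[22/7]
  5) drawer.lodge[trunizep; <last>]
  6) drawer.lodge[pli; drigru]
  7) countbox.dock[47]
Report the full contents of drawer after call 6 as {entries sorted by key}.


Next I call countbox.load using 90, and see 90.
I use countbox.upend, → 1/90.
Invoking countbox.accrue using 60/13: 5413/1170.
Calling countbox.scale using 22/7, which returns 59543/4095.
Then drawer.lodge using trunizep, <last>, and get nil.
Then drawer.lodge using pli, drigru, and get nil.
Then countbox.dock using 47, yielding -132922/4095.

Answer: {placris=858, pli=drigru, sna=-405, trunizep=59543/4095}


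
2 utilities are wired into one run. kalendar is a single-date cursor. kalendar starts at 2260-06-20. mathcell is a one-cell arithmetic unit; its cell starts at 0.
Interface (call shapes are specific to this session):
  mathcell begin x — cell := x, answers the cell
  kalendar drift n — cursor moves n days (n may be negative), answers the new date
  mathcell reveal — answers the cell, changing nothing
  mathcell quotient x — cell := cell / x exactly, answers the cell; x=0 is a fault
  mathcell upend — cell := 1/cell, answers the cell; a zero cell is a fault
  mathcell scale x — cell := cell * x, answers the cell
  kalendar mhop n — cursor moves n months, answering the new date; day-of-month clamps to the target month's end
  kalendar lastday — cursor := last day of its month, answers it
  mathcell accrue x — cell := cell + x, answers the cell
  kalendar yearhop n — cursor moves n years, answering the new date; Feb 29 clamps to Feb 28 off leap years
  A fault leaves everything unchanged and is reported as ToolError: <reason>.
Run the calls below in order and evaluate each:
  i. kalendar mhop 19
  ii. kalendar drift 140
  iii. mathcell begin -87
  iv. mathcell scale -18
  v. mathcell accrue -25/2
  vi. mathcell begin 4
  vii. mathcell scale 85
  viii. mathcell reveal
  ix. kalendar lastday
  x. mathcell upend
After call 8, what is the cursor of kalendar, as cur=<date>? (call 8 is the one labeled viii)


;; 1. kalendar mhop(n→19) : 2262-01-20
;; 2. kalendar drift(n→140) : 2262-06-09
;; 3. mathcell begin(x→-87) : -87
;; 4. mathcell scale(x→-18) : 1566
;; 5. mathcell accrue(x→-25/2) : 3107/2
;; 6. mathcell begin(x→4) : 4
;; 7. mathcell scale(x→85) : 340
;; 8. mathcell reveal() : 340
;; 9. kalendar lastday() : 2262-06-30
;; 10. mathcell upend() : 1/340

Answer: cur=2262-06-09
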